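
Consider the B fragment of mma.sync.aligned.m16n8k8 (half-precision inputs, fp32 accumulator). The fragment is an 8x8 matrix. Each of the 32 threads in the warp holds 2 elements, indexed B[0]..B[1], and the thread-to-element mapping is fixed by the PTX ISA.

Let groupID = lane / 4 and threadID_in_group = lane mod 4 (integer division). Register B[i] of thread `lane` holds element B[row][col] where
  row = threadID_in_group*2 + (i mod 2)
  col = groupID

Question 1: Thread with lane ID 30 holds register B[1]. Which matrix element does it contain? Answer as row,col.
5,7

lane 30: grp=7 (30/4), tig=2 (30%4)
i=1: r=2*2+1=5, c=grp=7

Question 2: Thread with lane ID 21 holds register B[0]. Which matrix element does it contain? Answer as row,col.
2,5

lane 21: gr=5 (21/4), th=1 (21%4)
i=0: r=1*2+0=2, c=gr=5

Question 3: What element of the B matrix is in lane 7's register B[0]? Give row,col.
6,1

lane 7: G=1 (7/4), T=3 (7%4)
i=0: r=3*2+0=6, c=G=1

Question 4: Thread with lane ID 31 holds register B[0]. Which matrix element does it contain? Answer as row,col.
6,7

lane 31→31/4=7, 31 mod 4=3
i=0  r:2·3+0→6  c:7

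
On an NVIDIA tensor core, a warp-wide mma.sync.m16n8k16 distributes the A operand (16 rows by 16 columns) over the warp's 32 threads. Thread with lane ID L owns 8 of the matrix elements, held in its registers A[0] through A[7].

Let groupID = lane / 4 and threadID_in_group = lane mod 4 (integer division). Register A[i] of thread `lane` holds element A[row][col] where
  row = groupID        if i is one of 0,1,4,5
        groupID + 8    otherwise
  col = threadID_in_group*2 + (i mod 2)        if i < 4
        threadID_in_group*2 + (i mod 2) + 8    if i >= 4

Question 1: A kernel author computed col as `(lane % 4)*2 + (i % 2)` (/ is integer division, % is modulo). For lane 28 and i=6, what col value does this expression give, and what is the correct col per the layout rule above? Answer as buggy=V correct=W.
buggy=0 correct=8

`(lane % 4)*2 + (i % 2)`[28,6]⇒0
lane 28: gr=7 (28/4), th=0 (28%4)
i=6: r=7+8=15, c=0*2+0+8=8
col: 0 vs 8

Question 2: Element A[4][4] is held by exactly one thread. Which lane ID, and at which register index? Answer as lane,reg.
18,0

r=4->g=4,rb=0  c=4->cb=0,t=2,b0=0
L=4*4+2=18  i=0*4+0*2+0=0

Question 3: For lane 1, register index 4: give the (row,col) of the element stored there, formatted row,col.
0,10

lane 1⇒1/4=0, 1 mod 4=1
i=4  r:0+0⇒0  c:2·1+0+8⇒10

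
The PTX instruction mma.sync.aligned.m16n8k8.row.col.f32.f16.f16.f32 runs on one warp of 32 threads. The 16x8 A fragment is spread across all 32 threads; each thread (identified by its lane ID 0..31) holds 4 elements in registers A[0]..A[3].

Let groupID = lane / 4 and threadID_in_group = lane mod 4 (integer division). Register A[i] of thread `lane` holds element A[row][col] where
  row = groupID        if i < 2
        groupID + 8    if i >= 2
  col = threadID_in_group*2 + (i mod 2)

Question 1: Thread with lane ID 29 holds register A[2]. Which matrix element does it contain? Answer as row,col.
29: g=7,t=1
[2] (7+8,1*2+0) = (15,2)

15,2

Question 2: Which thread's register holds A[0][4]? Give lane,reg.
r=0→G=0,rhi=0  c=4→T=2,p=0
L=0*4+2=2  i=0*2+0=0

2,0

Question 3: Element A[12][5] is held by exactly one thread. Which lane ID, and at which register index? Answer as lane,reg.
r: 12->gid=4,r8=1  c: 5->tid=2,i&1=1
L=4*4+2=18  i=1*2+1=3

18,3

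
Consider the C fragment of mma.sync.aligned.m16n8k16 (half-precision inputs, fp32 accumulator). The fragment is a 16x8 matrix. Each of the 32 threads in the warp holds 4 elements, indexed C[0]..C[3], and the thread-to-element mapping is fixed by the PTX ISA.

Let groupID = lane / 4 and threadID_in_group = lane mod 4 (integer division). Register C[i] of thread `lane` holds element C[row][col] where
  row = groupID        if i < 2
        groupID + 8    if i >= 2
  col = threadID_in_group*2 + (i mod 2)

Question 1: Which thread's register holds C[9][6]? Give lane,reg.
r=9->g=1,rb=1  c=6->t=3,b0=0
L=1*4+3=7  i=1*2+0=2

7,2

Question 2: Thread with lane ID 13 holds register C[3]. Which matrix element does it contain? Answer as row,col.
lane 13: g=3 (13/4), t=1 (13%4)
i=3: r=3+8=11, c=1*2+1=3

11,3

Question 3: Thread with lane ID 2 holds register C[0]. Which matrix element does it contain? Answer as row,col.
0,4

L=2->gid=2>>2=0, tid=2&3=2
[0]->row 0+0=0  col 2·2+0=4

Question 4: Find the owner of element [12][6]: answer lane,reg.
19,2

r=12->g=4,rb=1  c=6->t=3,b0=0
L=4*4+3=19  i=1*2+0=2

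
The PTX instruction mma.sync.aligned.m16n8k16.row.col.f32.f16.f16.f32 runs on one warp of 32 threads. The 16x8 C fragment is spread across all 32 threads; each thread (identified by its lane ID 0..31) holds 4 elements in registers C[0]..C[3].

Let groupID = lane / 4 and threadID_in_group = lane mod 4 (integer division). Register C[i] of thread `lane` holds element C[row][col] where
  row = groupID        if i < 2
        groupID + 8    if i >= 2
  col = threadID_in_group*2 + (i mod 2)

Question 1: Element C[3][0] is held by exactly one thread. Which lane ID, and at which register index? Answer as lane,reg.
12,0

r:3=>grp=3,rB=0  c:0=>tig=0,lo=0
L=3*4+0=12  i=0*2+0=0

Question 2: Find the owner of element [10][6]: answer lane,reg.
r=10→G=2,rhi=1  c=6→T=3,p=0
L=2*4+3=11  i=1*2+0=2

11,2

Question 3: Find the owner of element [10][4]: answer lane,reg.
r=10→G=2,rhi=1  c=4→T=2,p=0
L=2*4+2=10  i=1*2+0=2

10,2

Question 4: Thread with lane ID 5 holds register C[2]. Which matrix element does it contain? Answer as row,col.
lane 5: gr=1 (5/4), th=1 (5%4)
i=2: r=1+8=9, c=1*2+0=2

9,2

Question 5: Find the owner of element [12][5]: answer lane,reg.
18,3

r=12⇒gr=4,Rb=1  c=5⇒th=2,odd=1
L=4*4+2=18  i=1*2+1=3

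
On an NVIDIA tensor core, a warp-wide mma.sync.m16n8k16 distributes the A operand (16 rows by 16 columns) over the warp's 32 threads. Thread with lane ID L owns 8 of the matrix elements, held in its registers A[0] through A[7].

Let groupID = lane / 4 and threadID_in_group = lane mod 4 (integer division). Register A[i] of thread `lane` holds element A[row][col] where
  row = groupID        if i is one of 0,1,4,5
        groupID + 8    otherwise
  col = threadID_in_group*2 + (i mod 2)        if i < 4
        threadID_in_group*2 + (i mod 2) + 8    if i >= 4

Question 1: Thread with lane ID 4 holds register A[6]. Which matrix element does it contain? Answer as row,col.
9,8

L=4⇒gr=4>>2=1, th=4&3=0
[6]⇒row 1+8=9  col 0·2+0+8=8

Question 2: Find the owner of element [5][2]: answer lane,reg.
r=5->g=5,rb=0  c=2->cb=0,t=1,b0=0
L=5*4+1=21  i=0*4+0*2+0=0

21,0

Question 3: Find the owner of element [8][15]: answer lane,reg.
r=8⇒gr=0,Rb=1  c=15⇒Cb=1,th=3,odd=1
L=0*4+3=3  i=1*4+1*2+1=7

3,7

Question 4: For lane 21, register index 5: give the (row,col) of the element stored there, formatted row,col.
5,11

L=21->gid=21>>2=5, tid=21&3=1
[5]->row 5+0=5  col 1·2+1+8=11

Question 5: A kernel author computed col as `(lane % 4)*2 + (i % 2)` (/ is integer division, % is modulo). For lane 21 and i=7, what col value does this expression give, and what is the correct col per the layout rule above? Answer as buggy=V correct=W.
buggy=3 correct=11

`(lane % 4)*2 + (i % 2)`[21,7]⇒3
L=21⇒gr=21>>2=5, th=21&3=1
[7]⇒row 5+8=13  col 1·2+1+8=11
col: 3 vs 11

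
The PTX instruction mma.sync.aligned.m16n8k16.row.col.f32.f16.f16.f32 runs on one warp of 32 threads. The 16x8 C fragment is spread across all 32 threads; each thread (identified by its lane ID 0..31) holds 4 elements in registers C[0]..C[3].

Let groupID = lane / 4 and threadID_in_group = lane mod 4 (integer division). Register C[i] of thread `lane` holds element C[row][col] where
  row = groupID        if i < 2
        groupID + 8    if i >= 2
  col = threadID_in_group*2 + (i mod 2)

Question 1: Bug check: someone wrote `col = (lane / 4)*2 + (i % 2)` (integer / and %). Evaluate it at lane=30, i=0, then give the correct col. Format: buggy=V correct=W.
`(lane / 4)*2 + (i % 2)`[30,0]=>14
30: grp=7,tig=2
[0] (7+0,2*2+0) = (7,4)
col: 14 vs 4

buggy=14 correct=4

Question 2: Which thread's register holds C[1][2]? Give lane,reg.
5,0

r=1→G=1,rhi=0  c=2→T=1,p=0
L=1*4+1=5  i=0*2+0=0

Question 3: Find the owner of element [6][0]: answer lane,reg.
r=6→G=6,rhi=0  c=0→T=0,p=0
L=6*4+0=24  i=0*2+0=0

24,0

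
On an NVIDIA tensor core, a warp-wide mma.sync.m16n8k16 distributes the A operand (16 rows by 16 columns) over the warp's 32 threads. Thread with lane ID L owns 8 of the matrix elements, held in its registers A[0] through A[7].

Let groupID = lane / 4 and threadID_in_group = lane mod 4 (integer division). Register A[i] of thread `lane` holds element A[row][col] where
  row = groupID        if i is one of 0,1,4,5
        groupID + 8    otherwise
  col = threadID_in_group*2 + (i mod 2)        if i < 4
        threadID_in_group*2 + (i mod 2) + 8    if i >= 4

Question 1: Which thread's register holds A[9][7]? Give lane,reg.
7,3

r=9->g=1,rb=1  c=7->cb=0,t=3,b0=1
L=1*4+3=7  i=0*4+1*2+1=3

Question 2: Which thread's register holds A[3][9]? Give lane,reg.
12,5

r=3->g=3,rb=0  c=9->cb=1,t=0,b0=1
L=3*4+0=12  i=1*4+0*2+1=5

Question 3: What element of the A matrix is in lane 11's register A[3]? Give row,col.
10,7

lane 11→11/4=2, 11 mod 4=3
i=3  r:2+8→10  c:2·3+1+0→7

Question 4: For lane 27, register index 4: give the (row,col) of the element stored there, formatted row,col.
6,14

27: gr=6,th=3
[4] (6+0,3*2+0+8) = (6,14)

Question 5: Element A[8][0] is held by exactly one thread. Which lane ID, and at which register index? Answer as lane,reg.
r=8⇒gr=0,Rb=1  c=0⇒Cb=0,th=0,odd=0
L=0*4+0=0  i=0*4+1*2+0=2

0,2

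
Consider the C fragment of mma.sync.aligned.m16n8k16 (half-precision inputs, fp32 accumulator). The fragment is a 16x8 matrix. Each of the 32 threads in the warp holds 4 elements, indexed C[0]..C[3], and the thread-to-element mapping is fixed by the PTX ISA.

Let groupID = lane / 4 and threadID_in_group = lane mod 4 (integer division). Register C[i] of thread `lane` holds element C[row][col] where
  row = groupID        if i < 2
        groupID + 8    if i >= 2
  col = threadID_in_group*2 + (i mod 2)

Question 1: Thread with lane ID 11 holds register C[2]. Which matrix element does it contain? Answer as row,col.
10,6

lane 11->11/4=2, 11 mod 4=3
i=2  r:2+8->10  c:2·3+0->6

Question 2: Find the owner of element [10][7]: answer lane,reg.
11,3

r=10⇒gr=2,Rb=1  c=7⇒th=3,odd=1
L=2*4+3=11  i=1*2+1=3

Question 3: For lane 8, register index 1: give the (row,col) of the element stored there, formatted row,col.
8: G=2,T=0
[1] (2+0,0*2+1) = (2,1)

2,1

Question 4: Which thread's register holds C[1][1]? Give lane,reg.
r=1⇒gr=1,Rb=0  c=1⇒th=0,odd=1
L=1*4+0=4  i=0*2+1=1

4,1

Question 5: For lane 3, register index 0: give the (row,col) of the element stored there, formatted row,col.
L=3⇒gr=3>>2=0, th=3&3=3
[0]⇒row 0+0=0  col 3·2+0=6

0,6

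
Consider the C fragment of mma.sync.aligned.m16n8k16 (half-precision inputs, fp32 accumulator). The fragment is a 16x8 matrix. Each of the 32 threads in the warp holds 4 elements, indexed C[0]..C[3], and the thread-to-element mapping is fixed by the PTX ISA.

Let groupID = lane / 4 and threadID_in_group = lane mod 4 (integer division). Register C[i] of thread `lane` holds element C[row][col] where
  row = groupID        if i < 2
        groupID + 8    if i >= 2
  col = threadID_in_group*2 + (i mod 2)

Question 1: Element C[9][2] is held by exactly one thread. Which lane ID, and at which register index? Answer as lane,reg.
r=9→G=1,rhi=1  c=2→T=1,p=0
L=1*4+1=5  i=1*2+0=2

5,2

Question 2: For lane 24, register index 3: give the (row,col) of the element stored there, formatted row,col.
24: g=6,t=0
[3] (6+8,0*2+1) = (14,1)

14,1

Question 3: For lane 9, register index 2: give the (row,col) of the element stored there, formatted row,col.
lane 9: gid=2 (9/4), tid=1 (9%4)
i=2: r=2+8=10, c=1*2+0=2

10,2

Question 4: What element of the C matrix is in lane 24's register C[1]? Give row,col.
L=24->gid=24>>2=6, tid=24&3=0
[1]->row 6+0=6  col 0·2+1=1

6,1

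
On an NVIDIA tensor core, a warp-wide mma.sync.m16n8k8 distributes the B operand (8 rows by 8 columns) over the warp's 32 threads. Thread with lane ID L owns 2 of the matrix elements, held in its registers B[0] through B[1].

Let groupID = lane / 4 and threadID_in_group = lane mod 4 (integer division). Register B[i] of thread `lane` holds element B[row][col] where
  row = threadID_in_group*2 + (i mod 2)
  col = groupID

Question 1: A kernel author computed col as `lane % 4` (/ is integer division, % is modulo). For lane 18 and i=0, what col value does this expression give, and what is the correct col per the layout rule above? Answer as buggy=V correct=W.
`lane % 4`[18,0]->2
18: gid=4,tid=2
[0] (2*2+0,4) = (4,4)
col: 2 vs 4

buggy=2 correct=4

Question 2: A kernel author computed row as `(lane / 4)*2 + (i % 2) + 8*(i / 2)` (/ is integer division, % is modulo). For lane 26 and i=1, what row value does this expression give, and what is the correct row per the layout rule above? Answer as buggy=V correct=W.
`(lane / 4)*2 + (i % 2) + 8*(i / 2)`[26,1]->13
lane 26->26/4=6, 26 mod 4=2
i=1  r:2·2+1->5  c:6
row: 13 vs 5

buggy=13 correct=5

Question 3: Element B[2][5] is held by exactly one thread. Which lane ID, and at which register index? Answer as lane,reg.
c=5->g=5  r=2->t=1,b0=0
L=5*4+1=21  i=0=0

21,0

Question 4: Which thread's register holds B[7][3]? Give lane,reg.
15,1

c: 3->gid=3  r: 7->tid=3,i&1=1
L=3*4+3=15  i=1=1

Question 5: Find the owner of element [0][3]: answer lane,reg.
12,0

c=3→G=3  r=0→T=0,p=0
L=3*4+0=12  i=0=0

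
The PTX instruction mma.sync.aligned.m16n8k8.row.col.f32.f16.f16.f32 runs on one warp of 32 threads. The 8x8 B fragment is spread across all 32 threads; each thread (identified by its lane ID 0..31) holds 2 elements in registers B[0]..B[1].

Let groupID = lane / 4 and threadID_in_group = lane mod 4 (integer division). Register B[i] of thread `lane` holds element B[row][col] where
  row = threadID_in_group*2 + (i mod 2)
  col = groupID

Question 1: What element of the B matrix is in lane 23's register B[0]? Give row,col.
lane 23->23/4=5, 23 mod 4=3
i=0  r:2·3+0->6  c:5

6,5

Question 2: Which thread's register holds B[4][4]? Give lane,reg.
18,0

c=4→G=4  r=4→T=2,p=0
L=4*4+2=18  i=0=0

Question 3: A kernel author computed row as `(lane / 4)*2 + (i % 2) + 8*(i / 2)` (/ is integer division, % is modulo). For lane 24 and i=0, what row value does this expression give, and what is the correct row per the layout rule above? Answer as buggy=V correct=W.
buggy=12 correct=0

`(lane / 4)*2 + (i % 2) + 8*(i / 2)`[24,0]->12
lane 24: gid=6 (24/4), tid=0 (24%4)
i=0: r=0*2+0=0, c=gid=6
row: 12 vs 0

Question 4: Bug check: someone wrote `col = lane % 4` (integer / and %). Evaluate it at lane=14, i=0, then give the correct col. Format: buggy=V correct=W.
buggy=2 correct=3

`lane % 4`[14,0]⇒2
L=14⇒gr=14>>2=3, th=14&3=2
[0]⇒row 2·2+0=4  col gr=3
col: 2 vs 3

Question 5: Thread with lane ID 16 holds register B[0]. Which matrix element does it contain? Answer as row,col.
L=16=>grp=16>>2=4, tig=16&3=0
[0]=>row 0·2+0=0  col grp=4

0,4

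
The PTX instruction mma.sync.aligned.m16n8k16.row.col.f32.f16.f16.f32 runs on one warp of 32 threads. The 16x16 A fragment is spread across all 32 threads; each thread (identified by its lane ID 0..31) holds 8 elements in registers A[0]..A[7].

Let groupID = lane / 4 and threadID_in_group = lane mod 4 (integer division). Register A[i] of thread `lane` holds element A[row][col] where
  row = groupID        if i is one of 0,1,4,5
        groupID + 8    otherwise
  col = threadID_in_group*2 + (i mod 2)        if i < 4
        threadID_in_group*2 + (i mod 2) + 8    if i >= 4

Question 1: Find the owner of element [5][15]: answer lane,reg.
23,5

r: 5->gid=5,r8=0  c: 15->c8=1,tid=3,i&1=1
L=5*4+3=23  i=1*4+0*2+1=5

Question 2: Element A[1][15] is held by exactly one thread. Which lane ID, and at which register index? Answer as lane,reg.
7,5

r:1=>grp=1,rB=0  c:15=>cB=1,tig=3,lo=1
L=1*4+3=7  i=1*4+0*2+1=5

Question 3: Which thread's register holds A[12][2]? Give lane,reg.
r=12->g=4,rb=1  c=2->cb=0,t=1,b0=0
L=4*4+1=17  i=0*4+1*2+0=2

17,2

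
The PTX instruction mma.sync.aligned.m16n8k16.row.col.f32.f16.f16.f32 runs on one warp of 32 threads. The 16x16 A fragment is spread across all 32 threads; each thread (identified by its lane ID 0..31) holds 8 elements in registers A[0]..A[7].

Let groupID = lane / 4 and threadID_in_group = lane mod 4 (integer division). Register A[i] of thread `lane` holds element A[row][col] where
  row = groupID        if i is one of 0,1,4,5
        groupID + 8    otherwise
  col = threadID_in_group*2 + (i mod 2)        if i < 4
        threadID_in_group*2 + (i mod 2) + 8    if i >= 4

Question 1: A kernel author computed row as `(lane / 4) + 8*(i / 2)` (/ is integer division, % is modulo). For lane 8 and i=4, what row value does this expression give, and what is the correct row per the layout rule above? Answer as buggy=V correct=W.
`(lane / 4) + 8*(i / 2)`[8,4]⇒18
lane 8⇒8/4=2, 8 mod 4=0
i=4  r:2+0⇒2  c:2·0+0+8⇒8
row: 18 vs 2

buggy=18 correct=2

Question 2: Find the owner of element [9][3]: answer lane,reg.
r:9=>grp=1,rB=1  c:3=>cB=0,tig=1,lo=1
L=1*4+1=5  i=0*4+1*2+1=3

5,3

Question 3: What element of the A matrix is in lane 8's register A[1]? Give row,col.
lane 8->8/4=2, 8 mod 4=0
i=1  r:2+0->2  c:2·0+1+0->1

2,1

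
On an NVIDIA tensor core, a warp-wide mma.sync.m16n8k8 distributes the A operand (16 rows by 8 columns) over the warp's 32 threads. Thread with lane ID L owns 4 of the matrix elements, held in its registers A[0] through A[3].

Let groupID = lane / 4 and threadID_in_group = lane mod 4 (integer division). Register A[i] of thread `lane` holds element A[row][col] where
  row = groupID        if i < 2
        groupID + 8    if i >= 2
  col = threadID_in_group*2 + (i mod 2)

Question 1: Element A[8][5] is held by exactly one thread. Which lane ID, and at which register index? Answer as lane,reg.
2,3

r: 8->gid=0,r8=1  c: 5->tid=2,i&1=1
L=0*4+2=2  i=1*2+1=3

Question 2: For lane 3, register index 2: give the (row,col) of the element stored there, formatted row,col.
8,6

lane 3→3/4=0, 3 mod 4=3
i=2  r:0+8→8  c:2·3+0→6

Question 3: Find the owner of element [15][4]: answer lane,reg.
r=15->g=7,rb=1  c=4->t=2,b0=0
L=7*4+2=30  i=1*2+0=2

30,2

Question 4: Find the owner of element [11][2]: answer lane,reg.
13,2

r:11=>grp=3,rB=1  c:2=>tig=1,lo=0
L=3*4+1=13  i=1*2+0=2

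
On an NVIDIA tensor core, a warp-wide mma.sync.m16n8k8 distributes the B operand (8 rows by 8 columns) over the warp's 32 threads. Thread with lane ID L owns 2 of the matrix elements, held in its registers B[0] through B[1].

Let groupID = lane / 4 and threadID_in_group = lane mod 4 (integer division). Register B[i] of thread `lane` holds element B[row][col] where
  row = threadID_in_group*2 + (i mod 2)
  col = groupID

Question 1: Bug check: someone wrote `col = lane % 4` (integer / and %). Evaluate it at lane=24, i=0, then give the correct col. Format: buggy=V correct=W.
buggy=0 correct=6

`lane % 4`[24,0]⇒0
lane 24⇒24/4=6, 24 mod 4=0
i=0  r:2·0+0⇒0  c:6
col: 0 vs 6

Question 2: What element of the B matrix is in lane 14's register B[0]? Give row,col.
lane 14: grp=3 (14/4), tig=2 (14%4)
i=0: r=2*2+0=4, c=grp=3

4,3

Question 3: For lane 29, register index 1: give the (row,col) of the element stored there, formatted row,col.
3,7

29: gr=7,th=1
[1] (1*2+1,7) = (3,7)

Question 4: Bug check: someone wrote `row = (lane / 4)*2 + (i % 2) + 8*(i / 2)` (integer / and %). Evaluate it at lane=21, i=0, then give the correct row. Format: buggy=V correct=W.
`(lane / 4)*2 + (i % 2) + 8*(i / 2)`[21,0]⇒10
21: gr=5,th=1
[0] (1*2+0,5) = (2,5)
row: 10 vs 2

buggy=10 correct=2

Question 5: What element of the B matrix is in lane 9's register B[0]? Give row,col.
9: gid=2,tid=1
[0] (1*2+0,2) = (2,2)

2,2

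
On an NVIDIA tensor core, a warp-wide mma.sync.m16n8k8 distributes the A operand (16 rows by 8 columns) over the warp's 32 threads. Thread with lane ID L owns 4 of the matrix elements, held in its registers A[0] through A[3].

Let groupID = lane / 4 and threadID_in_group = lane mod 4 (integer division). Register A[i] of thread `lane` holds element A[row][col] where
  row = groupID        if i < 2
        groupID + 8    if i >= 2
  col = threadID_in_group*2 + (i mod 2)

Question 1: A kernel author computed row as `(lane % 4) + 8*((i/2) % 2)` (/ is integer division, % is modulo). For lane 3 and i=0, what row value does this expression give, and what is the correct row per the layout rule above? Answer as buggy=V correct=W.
`(lane % 4) + 8*((i/2) % 2)`[3,0]⇒3
lane 3⇒3/4=0, 3 mod 4=3
i=0  r:0+0⇒0  c:2·3+0⇒6
row: 3 vs 0

buggy=3 correct=0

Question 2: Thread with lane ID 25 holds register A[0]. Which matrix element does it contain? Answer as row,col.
6,2

L=25→G=25>>2=6, T=25&3=1
[0]→row 6+0=6  col 1·2+0=2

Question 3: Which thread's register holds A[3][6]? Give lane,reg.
15,0

r:3=>grp=3,rB=0  c:6=>tig=3,lo=0
L=3*4+3=15  i=0*2+0=0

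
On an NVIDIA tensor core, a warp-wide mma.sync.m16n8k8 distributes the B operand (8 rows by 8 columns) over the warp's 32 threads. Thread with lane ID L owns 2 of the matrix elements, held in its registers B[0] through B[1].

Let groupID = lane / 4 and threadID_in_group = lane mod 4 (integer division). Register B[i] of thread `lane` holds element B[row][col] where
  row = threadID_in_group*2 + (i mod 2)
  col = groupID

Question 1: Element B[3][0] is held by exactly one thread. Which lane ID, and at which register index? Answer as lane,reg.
c:0=>grp=0  r:3=>tig=1,lo=1
L=0*4+1=1  i=1=1

1,1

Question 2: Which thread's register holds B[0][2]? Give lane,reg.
c=2->g=2  r=0->t=0,b0=0
L=2*4+0=8  i=0=0

8,0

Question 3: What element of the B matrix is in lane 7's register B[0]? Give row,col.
7: gid=1,tid=3
[0] (3*2+0,1) = (6,1)

6,1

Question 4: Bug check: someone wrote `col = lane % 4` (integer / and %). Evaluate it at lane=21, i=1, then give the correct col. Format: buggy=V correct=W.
buggy=1 correct=5

`lane % 4`[21,1]->1
L=21->g=21>>2=5, t=21&3=1
[1]->row 1·2+1=3  col g=5
col: 1 vs 5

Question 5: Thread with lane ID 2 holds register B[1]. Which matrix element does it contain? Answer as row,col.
2: gr=0,th=2
[1] (2*2+1,0) = (5,0)

5,0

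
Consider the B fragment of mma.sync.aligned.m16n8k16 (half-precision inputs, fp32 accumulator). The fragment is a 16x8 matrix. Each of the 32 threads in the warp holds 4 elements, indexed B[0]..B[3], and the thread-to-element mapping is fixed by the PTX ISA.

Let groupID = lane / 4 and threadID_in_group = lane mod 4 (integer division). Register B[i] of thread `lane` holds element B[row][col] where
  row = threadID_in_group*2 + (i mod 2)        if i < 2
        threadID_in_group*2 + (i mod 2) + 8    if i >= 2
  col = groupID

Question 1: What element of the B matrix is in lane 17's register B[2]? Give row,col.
10,4

lane 17: g=4 (17/4), t=1 (17%4)
i=2: r=1*2+0+8=10, c=g=4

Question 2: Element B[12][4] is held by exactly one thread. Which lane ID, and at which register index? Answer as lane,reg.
18,2

c=4->g=4  r=12->rb=1,t=2,b0=0
L=4*4+2=18  i=1*2+0=2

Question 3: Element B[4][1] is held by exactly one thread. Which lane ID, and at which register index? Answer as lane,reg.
c:1=>grp=1  r:4=>rB=0,tig=2,lo=0
L=1*4+2=6  i=0*2+0=0

6,0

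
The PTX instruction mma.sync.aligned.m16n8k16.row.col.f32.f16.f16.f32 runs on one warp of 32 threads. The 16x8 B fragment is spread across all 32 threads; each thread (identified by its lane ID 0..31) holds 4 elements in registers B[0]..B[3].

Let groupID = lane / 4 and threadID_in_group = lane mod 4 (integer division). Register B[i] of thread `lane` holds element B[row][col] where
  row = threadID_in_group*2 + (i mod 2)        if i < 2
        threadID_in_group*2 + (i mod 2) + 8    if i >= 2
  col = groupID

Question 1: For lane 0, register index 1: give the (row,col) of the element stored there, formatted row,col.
1,0

0: grp=0,tig=0
[1] (0*2+1+0,0) = (1,0)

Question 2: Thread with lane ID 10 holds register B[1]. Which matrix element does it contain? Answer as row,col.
5,2

L=10→G=10>>2=2, T=10&3=2
[1]→row 2·2+1+0=5  col G=2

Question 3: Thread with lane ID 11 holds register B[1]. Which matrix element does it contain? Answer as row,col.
7,2

lane 11=>11/4=2, 11 mod 4=3
i=1  r:2·3+1+0=>7  c:2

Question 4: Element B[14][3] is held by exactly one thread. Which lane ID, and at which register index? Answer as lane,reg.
c: 3->gid=3  r: 14->r8=1,tid=3,i&1=0
L=3*4+3=15  i=1*2+0=2

15,2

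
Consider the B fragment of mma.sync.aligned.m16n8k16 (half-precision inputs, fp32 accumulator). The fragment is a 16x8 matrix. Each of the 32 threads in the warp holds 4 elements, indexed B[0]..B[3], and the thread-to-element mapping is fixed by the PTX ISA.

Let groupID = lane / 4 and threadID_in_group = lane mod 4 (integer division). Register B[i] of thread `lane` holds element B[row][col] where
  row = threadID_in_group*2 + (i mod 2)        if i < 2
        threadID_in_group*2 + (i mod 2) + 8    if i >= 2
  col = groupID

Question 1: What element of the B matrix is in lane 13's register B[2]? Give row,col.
lane 13->13/4=3, 13 mod 4=1
i=2  r:2·1+0+8->10  c:3

10,3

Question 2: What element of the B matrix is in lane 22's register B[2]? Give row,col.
12,5

22: gr=5,th=2
[2] (2*2+0+8,5) = (12,5)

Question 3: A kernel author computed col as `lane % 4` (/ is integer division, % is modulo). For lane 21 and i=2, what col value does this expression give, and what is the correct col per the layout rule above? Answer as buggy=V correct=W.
`lane % 4`[21,2]→1
L=21→G=21>>2=5, T=21&3=1
[2]→row 1·2+0+8=10  col G=5
col: 1 vs 5

buggy=1 correct=5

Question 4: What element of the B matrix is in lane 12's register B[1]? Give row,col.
lane 12->12/4=3, 12 mod 4=0
i=1  r:2·0+1+0->1  c:3

1,3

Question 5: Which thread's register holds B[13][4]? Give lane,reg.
c: 4->gid=4  r: 13->r8=1,tid=2,i&1=1
L=4*4+2=18  i=1*2+1=3

18,3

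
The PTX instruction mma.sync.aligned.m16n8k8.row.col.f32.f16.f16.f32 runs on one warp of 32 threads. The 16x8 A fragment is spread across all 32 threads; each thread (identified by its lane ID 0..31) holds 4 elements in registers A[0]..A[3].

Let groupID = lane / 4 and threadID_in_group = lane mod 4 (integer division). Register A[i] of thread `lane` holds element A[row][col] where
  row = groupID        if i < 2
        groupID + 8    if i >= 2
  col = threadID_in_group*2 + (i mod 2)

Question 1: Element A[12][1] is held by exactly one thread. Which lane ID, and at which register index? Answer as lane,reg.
r=12->g=4,rb=1  c=1->t=0,b0=1
L=4*4+0=16  i=1*2+1=3

16,3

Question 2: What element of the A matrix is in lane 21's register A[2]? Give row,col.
L=21→G=21>>2=5, T=21&3=1
[2]→row 5+8=13  col 1·2+0=2

13,2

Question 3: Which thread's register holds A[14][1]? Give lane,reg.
24,3

r:14=>grp=6,rB=1  c:1=>tig=0,lo=1
L=6*4+0=24  i=1*2+1=3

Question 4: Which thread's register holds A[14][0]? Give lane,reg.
24,2

r=14→G=6,rhi=1  c=0→T=0,p=0
L=6*4+0=24  i=1*2+0=2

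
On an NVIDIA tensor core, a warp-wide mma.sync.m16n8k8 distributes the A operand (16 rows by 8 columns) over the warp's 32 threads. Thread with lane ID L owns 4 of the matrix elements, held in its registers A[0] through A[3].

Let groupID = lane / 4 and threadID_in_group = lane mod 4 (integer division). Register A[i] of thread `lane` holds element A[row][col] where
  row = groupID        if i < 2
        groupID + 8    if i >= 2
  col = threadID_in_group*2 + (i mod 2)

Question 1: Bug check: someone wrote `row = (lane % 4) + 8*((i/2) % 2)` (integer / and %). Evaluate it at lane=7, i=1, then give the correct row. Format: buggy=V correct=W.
buggy=3 correct=1

`(lane % 4) + 8*((i/2) % 2)`[7,1]→3
lane 7: G=1 (7/4), T=3 (7%4)
i=1: r=1+0=1, c=3*2+1=7
row: 3 vs 1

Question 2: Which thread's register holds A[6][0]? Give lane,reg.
r: 6->gid=6,r8=0  c: 0->tid=0,i&1=0
L=6*4+0=24  i=0*2+0=0

24,0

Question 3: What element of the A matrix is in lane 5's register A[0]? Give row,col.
lane 5: g=1 (5/4), t=1 (5%4)
i=0: r=1+0=1, c=1*2+0=2

1,2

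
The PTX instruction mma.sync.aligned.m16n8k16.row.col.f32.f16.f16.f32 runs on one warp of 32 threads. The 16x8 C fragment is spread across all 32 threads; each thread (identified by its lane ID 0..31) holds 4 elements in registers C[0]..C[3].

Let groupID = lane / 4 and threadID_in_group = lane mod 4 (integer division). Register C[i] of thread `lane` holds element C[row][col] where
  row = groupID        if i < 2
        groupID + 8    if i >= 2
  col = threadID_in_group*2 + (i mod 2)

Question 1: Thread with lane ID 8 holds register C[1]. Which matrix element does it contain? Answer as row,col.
2,1

lane 8⇒8/4=2, 8 mod 4=0
i=1  r:2+0⇒2  c:2·0+1⇒1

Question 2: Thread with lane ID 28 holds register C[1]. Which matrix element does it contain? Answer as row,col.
7,1

lane 28=>28/4=7, 28 mod 4=0
i=1  r:7+0=>7  c:2·0+1=>1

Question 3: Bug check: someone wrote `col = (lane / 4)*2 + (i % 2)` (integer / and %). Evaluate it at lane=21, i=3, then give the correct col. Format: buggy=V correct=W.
buggy=11 correct=3

`(lane / 4)*2 + (i % 2)`[21,3]→11
L=21→G=21>>2=5, T=21&3=1
[3]→row 5+8=13  col 1·2+1=3
col: 11 vs 3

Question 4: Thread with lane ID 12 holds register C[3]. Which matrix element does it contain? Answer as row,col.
lane 12→12/4=3, 12 mod 4=0
i=3  r:3+8→11  c:2·0+1→1

11,1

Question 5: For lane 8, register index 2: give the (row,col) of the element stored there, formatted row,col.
L=8->gid=8>>2=2, tid=8&3=0
[2]->row 2+8=10  col 0·2+0=0

10,0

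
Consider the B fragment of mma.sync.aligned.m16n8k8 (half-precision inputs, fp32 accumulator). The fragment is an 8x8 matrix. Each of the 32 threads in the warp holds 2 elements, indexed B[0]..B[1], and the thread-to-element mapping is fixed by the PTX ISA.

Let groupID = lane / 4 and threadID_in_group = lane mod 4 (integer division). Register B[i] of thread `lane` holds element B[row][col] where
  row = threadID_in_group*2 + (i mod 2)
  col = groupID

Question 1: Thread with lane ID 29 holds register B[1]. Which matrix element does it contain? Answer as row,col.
3,7

lane 29=>29/4=7, 29 mod 4=1
i=1  r:2·1+1=>3  c:7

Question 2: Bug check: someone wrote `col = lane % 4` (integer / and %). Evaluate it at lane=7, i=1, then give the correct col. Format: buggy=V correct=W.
buggy=3 correct=1

`lane % 4`[7,1]⇒3
L=7⇒gr=7>>2=1, th=7&3=3
[1]⇒row 3·2+1=7  col gr=1
col: 3 vs 1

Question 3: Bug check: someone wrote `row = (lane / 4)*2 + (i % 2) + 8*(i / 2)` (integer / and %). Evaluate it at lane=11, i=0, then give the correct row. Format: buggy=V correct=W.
buggy=4 correct=6

`(lane / 4)*2 + (i % 2) + 8*(i / 2)`[11,0]=>4
11: grp=2,tig=3
[0] (3*2+0,2) = (6,2)
row: 4 vs 6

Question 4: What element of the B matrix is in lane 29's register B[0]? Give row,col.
2,7

29: gr=7,th=1
[0] (1*2+0,7) = (2,7)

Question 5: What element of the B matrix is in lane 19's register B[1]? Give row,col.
lane 19: grp=4 (19/4), tig=3 (19%4)
i=1: r=3*2+1=7, c=grp=4

7,4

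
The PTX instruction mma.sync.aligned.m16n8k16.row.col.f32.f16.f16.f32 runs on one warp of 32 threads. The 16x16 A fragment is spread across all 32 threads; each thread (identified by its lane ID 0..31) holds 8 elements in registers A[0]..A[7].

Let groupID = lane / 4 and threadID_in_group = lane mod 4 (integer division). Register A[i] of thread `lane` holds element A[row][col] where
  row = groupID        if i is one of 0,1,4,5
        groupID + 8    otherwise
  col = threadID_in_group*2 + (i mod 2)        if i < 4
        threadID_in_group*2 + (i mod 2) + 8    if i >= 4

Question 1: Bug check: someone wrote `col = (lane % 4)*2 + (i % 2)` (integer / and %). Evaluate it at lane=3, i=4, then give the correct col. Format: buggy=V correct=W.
`(lane % 4)*2 + (i % 2)`[3,4]=>6
3: grp=0,tig=3
[4] (0+0,3*2+0+8) = (0,14)
col: 6 vs 14

buggy=6 correct=14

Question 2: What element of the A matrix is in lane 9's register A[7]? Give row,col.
10,11

9: gid=2,tid=1
[7] (2+8,1*2+1+8) = (10,11)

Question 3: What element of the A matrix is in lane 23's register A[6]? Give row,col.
13,14

lane 23->23/4=5, 23 mod 4=3
i=6  r:5+8->13  c:2·3+0+8->14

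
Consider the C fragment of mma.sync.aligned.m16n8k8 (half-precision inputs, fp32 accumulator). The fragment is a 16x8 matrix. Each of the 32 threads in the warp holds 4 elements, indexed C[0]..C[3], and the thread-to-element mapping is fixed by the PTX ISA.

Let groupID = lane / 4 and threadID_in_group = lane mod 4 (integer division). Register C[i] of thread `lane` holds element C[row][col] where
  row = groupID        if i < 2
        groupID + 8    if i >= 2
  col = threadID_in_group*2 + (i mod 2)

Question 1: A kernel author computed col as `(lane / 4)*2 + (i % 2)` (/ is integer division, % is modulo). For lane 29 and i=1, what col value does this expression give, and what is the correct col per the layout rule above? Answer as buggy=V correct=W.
`(lane / 4)*2 + (i % 2)`[29,1]⇒15
L=29⇒gr=29>>2=7, th=29&3=1
[1]⇒row 7+0=7  col 1·2+1=3
col: 15 vs 3

buggy=15 correct=3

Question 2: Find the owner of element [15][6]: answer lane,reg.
31,2

r=15⇒gr=7,Rb=1  c=6⇒th=3,odd=0
L=7*4+3=31  i=1*2+0=2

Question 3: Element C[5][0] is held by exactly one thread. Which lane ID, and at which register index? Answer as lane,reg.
20,0

r: 5->gid=5,r8=0  c: 0->tid=0,i&1=0
L=5*4+0=20  i=0*2+0=0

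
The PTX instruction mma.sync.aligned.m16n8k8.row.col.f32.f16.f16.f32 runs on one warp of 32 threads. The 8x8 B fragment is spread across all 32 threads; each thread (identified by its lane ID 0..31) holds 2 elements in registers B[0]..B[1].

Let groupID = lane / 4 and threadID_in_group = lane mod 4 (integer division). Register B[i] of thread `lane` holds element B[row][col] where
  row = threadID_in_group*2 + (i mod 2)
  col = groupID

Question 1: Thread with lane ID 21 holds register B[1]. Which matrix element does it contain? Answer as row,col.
lane 21: g=5 (21/4), t=1 (21%4)
i=1: r=1*2+1=3, c=g=5

3,5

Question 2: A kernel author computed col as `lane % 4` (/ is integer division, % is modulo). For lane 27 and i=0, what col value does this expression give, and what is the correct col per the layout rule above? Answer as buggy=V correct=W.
`lane % 4`[27,0]->3
L=27->g=27>>2=6, t=27&3=3
[0]->row 3·2+0=6  col g=6
col: 3 vs 6

buggy=3 correct=6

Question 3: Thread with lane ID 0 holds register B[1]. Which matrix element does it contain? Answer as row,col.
1,0

lane 0→0/4=0, 0 mod 4=0
i=1  r:2·0+1→1  c:0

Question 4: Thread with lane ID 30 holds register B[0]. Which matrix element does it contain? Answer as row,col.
4,7

lane 30: g=7 (30/4), t=2 (30%4)
i=0: r=2*2+0=4, c=g=7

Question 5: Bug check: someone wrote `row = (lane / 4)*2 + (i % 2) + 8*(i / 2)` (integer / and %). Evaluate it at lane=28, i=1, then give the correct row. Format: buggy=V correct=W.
buggy=15 correct=1

`(lane / 4)*2 + (i % 2) + 8*(i / 2)`[28,1]->15
28: gid=7,tid=0
[1] (0*2+1,7) = (1,7)
row: 15 vs 1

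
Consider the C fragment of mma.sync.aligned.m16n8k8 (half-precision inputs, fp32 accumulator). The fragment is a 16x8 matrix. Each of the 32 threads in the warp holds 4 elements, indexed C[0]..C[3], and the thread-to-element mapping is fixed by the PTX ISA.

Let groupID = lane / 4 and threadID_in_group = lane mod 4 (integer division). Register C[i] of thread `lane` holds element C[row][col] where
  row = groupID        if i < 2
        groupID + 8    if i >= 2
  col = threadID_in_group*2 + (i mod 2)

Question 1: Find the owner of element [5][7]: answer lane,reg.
r=5⇒gr=5,Rb=0  c=7⇒th=3,odd=1
L=5*4+3=23  i=0*2+1=1

23,1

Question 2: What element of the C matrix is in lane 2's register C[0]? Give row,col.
lane 2⇒2/4=0, 2 mod 4=2
i=0  r:0+0⇒0  c:2·2+0⇒4

0,4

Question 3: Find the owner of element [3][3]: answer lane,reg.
r=3⇒gr=3,Rb=0  c=3⇒th=1,odd=1
L=3*4+1=13  i=0*2+1=1

13,1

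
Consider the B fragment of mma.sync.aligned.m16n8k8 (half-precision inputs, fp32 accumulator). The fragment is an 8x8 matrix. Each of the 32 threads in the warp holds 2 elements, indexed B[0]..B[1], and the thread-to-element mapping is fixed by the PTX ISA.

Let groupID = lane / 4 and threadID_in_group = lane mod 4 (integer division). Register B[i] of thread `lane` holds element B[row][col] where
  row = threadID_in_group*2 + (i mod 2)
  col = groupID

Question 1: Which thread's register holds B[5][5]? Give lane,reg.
22,1

c: 5->gid=5  r: 5->tid=2,i&1=1
L=5*4+2=22  i=1=1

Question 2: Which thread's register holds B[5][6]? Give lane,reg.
c:6=>grp=6  r:5=>tig=2,lo=1
L=6*4+2=26  i=1=1

26,1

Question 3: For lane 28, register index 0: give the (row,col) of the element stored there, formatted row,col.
0,7

lane 28⇒28/4=7, 28 mod 4=0
i=0  r:2·0+0⇒0  c:7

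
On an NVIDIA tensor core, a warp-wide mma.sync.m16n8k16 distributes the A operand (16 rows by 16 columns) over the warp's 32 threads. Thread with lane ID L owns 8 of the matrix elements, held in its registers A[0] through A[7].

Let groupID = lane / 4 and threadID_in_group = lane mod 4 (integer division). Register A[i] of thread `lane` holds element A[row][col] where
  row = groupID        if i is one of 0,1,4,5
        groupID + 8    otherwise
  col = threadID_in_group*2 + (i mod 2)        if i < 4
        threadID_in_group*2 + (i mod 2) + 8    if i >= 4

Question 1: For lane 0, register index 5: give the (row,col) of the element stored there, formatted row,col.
lane 0⇒0/4=0, 0 mod 4=0
i=5  r:0+0⇒0  c:2·0+1+8⇒9

0,9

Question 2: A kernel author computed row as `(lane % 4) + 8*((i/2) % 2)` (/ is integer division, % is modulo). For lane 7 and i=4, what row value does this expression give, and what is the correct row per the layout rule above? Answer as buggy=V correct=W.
buggy=3 correct=1

`(lane % 4) + 8*((i/2) % 2)`[7,4]->3
lane 7->7/4=1, 7 mod 4=3
i=4  r:1+0->1  c:2·3+0+8->14
row: 3 vs 1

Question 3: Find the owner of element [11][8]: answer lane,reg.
12,6

r:11=>grp=3,rB=1  c:8=>cB=1,tig=0,lo=0
L=3*4+0=12  i=1*4+1*2+0=6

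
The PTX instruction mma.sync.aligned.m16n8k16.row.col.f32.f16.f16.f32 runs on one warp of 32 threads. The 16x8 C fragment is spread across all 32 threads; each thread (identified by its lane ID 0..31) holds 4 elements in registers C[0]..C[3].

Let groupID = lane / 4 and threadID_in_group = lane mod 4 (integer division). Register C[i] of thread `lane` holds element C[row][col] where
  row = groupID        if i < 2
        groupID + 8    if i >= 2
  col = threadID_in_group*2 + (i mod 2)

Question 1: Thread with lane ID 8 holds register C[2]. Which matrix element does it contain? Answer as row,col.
lane 8: G=2 (8/4), T=0 (8%4)
i=2: r=2+8=10, c=0*2+0=0

10,0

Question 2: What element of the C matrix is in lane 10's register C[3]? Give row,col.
lane 10: gr=2 (10/4), th=2 (10%4)
i=3: r=2+8=10, c=2*2+1=5

10,5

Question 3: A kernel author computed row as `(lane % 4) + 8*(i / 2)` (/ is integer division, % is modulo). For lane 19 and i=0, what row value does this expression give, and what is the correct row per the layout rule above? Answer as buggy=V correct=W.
`(lane % 4) + 8*(i / 2)`[19,0]→3
19: G=4,T=3
[0] (4+0,3*2+0) = (4,6)
row: 3 vs 4

buggy=3 correct=4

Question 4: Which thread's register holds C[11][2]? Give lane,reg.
13,2

r: 11->gid=3,r8=1  c: 2->tid=1,i&1=0
L=3*4+1=13  i=1*2+0=2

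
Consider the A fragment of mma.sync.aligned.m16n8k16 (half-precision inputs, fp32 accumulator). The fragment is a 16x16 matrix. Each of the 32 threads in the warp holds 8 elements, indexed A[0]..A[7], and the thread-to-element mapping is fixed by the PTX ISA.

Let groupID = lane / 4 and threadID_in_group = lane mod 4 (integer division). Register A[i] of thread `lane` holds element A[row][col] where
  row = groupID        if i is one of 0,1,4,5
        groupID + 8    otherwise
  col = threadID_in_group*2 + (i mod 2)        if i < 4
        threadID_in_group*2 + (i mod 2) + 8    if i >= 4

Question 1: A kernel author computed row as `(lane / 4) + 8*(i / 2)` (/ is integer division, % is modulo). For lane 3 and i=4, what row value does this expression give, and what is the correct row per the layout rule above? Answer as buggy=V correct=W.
buggy=16 correct=0

`(lane / 4) + 8*(i / 2)`[3,4]=>16
3: grp=0,tig=3
[4] (0+0,3*2+0+8) = (0,14)
row: 16 vs 0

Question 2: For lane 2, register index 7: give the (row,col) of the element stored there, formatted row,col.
8,13

L=2->g=2>>2=0, t=2&3=2
[7]->row 0+8=8  col 2·2+1+8=13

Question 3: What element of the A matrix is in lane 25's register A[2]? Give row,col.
lane 25→25/4=6, 25 mod 4=1
i=2  r:6+8→14  c:2·1+0+0→2

14,2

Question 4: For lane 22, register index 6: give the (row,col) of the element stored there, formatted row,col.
lane 22⇒22/4=5, 22 mod 4=2
i=6  r:5+8⇒13  c:2·2+0+8⇒12

13,12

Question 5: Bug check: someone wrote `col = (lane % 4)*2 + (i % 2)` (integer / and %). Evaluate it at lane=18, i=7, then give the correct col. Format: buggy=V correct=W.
buggy=5 correct=13

`(lane % 4)*2 + (i % 2)`[18,7]->5
lane 18: gid=4 (18/4), tid=2 (18%4)
i=7: r=4+8=12, c=2*2+1+8=13
col: 5 vs 13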